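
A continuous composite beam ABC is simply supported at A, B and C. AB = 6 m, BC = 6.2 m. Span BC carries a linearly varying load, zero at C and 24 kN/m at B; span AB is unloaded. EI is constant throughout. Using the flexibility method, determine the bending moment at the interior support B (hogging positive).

M_B = 31.26 kN·m

Release continuity at B by inserting a hinge; the redundant is the internal moment M_B. The primary structure is two simply-supported spans AB and BC.
Discontinuity in slope at B on the released structure — sum the simple-span end rotations:
  span BC: triangular load, peak 24: w₀L³/(45EI) = 127.1/EI
  relative rotation θ_0 = (0 + 127.1)/EI = 127.1/EI
A unit hogging moment at B produces rotation L₁/(3EI) + L₂/(3EI) = 4.067/EI.
Compatibility: M_B·(L₁+L₂)/(3EI) = θ_0, giving M_B = 31.26 kN·m (hogging).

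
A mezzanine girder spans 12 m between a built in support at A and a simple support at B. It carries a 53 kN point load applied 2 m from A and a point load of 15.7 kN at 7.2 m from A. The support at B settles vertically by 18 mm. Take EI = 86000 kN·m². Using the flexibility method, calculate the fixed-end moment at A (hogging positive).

M_A = 144.9 kN·m

Choose R_B as the redundant. The primary structure is the cantilever fixed at A.
Free-end deflection of the primary structure under the applied loading (downward +):
  point load 53 at a = 2: Pa²(3L − a)/(6EI) = 1201/EI
  point load 15.7 at a = 7.2: Pa²(3L − a)/(6EI) = 3907/EI
  δ_0 = 5108/EI
Tip deflection under a unit load at B: L³/(3EI) = 576/EI.
With EI = 86000 kN·m²: δ_0 = 0.059395 m and δ_{BB} = 0.006698 m/kN.
Compatibility — the beam at B must follow the support down by 0.018 m: δ_0 − R_B·δ_{BB} = 0.018, so R_B = (0.059395 − 0.018)/0.006698 = 6.181 kN.
Moment equilibrium about A: M_A = Σ(load moments about A) − R_B·L = 219 − 6.181×12 = 144.9 kN·m.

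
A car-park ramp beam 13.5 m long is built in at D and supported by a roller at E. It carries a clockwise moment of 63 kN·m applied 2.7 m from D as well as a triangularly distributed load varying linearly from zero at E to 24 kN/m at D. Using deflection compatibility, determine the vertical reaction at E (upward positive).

Take the reaction at E as the redundant and release it; the primary structure is a cantilever fixed at D.
Deflection at E on the released cantilever, summing each load's contribution:
  clockwise couple 63 at a = 2.7: M₀a(2L − a)/(2EI) = 2067/EI
  triangular load, peak 24 at the fixed end: w₀L⁴/(30EI) = 26572/EI
  δ_0 = 28639/EI
Tip deflection under a unit load at E: L³/(3EI) = 820.1/EI.
Compatibility at E: δ_0 − R_E·δ_{EE} = 0, so R_E = 28639/820.1 = 34.92 kN.

R_E = 34.92 kN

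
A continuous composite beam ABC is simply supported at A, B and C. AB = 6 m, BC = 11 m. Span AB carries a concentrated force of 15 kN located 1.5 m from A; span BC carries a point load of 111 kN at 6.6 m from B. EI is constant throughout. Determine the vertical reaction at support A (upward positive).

R_A = -11.49 kN

Take M_B as the redundant. Released structure: two simple spans AB and BC with a hinge at B.
Rotations at B on the released spans (each span's end-slope, ×1/EI):
  span AB: point load 15 at a = 1.5: Pab(L + a)/(6LEI) = 21.09/EI
  span BC: point load 111 at a = 6.6: Pab(L + b)/(6LEI) = 752.1/EI
  relative rotation θ_0 = (21.09 + 752.1)/EI = 773.2/EI
A unit hogging moment at B produces rotation L₁/(3EI) + L₂/(3EI) = 5.667/EI.
Compatibility: M_B·(L₁+L₂)/(3EI) = θ_0, giving M_B = 136.5 kN·m (hogging).
Span AB, ΣM about A with M_B applied at B: R_B^{AB}·6 = 22.5 + 136.5, so R_B^{AB} = 26.49 kN and R_A = 15 − 26.49 = -11.49 kN.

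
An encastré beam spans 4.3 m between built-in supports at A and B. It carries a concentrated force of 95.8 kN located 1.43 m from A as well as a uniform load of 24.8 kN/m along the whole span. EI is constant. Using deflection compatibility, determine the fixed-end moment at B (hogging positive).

M_B = 68.62 kN·m

Release both end moments; the primary structure is a simply-supported span AB with redundants M_A and M_B.
Simple-span end rotations at A and B under the given loads:
  at A: point load 95.8 at a = 1.43: Pab(L + b)/(6LEI) = 109.3/EI
  at B: point load 95.8 at a = 1.43: Pab(L + a)/(6LEI) = 87.32/EI
  at A: UDL 24.8: wL³/(24EI) = 82.16/EI
  at B: UDL 24.8: wL³/(24EI) = 82.16/EI
  θ_A0 = 191.4/EI,  θ_B0 = 169.5/EI
Flexibility coefficients: a unit moment at one end gives L/(3EI) there and L/(6EI) at the far end, so f₁₁ = f₂₂ = 1.433/EI and f₁₂ = f₂₁ = 0.7167/EI.
Compatibility — zero rotation at each built-in end:
  1.433 M_A + 0.7167 M_B = 191.4
  0.7167 M_A + 1.433 M_B = 169.5
Solving the pair gives M_A = 99.24 kN·m and M_B = 68.62 kN·m (hogging).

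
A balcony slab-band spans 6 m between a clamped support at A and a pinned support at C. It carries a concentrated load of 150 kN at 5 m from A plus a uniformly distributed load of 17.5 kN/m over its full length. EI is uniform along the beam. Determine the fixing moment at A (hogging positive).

Release the roller at C. Primary structure: cantilever fixed at A.
Downward deflection at the released point C due to the loads:
  point load 150 at a = 5: Pa²(3L − a)/(6EI) = 8125/EI
  UDL 17.5: wL⁴/(8EI) = 2835/EI
  δ_0 = 10960/EI
Tip deflection under a unit load at C: L³/(3EI) = 72/EI.
Compatibility at C: δ_0 − R_C·δ_{CC} = 0, so R_C = 10960/72 = 152.2 kN.
Moment equilibrium about A: M_A = Σ(load moments about A) − R_C·L = 1065 − 152.2×6 = 151.7 kN·m.

M_A = 151.7 kN·m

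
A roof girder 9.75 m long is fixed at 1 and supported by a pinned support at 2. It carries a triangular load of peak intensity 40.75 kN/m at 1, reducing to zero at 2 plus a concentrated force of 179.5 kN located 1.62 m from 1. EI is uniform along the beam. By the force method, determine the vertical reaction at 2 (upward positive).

Take the reaction at 2 as the redundant and release it; the primary structure is a cantilever fixed at 1.
Deflection at 2 on the released cantilever, summing each load's contribution:
  triangular load, peak 40.75 at the fixed end: w₀L⁴/(30EI) = 12275/EI
  point load 179.5 at a = 1.62: Pa²(3L − a)/(6EI) = 2169/EI
  δ_0 = 14444/EI
Tip deflection under a unit load at 2: L³/(3EI) = 309/EI.
Compatibility at 2: δ_0 − R_2·δ_{22} = 0, so R_2 = 14444/309 = 46.75 kN.

R_2 = 46.75 kN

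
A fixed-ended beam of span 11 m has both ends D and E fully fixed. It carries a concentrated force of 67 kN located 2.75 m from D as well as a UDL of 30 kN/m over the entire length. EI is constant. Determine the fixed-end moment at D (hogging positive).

Take the two fixed-end moments M_D, M_E as redundants; the released structure is the simple span DE.
End rotations of the released simple span under the applied load (×1/EI):
  at D: point load 67 at a = 2.75: Pab(L + b)/(6LEI) = 443.4/EI
  at E: point load 67 at a = 2.75: Pab(L + a)/(6LEI) = 316.7/EI
  at D: UDL 30: wL³/(24EI) = 1664/EI
  at E: UDL 30: wL³/(24EI) = 1664/EI
  θ_D0 = 2107/EI,  θ_E0 = 1980/EI
Flexibility coefficients: a unit moment at one end gives L/(3EI) there and L/(6EI) at the far end, so f₁₁ = f₂₂ = 3.667/EI and f₁₂ = f₂₁ = 1.833/EI.
Compatibility — zero rotation at each built-in end:
  3.667 M_D + 1.833 M_E = 2107
  1.833 M_D + 3.667 M_E = 1980
Solving the pair gives M_D = 406.1 kN·m and M_E = 337 kN·m (hogging).

M_D = 406.1 kN·m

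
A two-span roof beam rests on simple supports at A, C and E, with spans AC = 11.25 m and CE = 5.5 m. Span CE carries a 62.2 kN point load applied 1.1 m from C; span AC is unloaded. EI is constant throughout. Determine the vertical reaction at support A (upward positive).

R_A = -1.438 kN

Insert a hinge at C; M_C is the redundant, and each span becomes simply supported.
End slopes at the hinge C, treating each span as simply supported:
  span CE: point load 62.2 at a = 1.1: Pab(L + b)/(6LEI) = 90.31/EI
  relative rotation θ_0 = (0 + 90.31)/EI = 90.31/EI
A unit hogging moment at C produces rotation L₁/(3EI) + L₂/(3EI) = 5.583/EI.
Compatibility: M_C·(L₁+L₂)/(3EI) = θ_0, giving M_C = 16.18 kN·m (hogging).
Span AC, ΣM about A with M_C applied at C: R_C^{AC}·11.25 = 0 + 16.18, so R_C^{AC} = 1.438 kN and R_A = 0 − 1.438 = -1.438 kN.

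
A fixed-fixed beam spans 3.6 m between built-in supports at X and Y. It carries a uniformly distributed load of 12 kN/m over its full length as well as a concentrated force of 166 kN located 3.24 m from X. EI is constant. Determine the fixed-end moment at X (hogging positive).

Take the two fixed-end moments M_X, M_Y as redundants; the released structure is the simple span XY.
Simple-span end rotations at X and Y under the given loads:
  at X: UDL 12: wL³/(24EI) = 23.33/EI
  at Y: UDL 12: wL³/(24EI) = 23.33/EI
  at X: point load 166 at a = 3.24: Pab(L + b)/(6LEI) = 35.5/EI
  at Y: point load 166 at a = 3.24: Pab(L + a)/(6LEI) = 61.31/EI
  θ_X0 = 58.83/EI,  θ_Y0 = 84.64/EI
Flexibility coefficients: a unit moment at one end gives L/(3EI) there and L/(6EI) at the far end, so f₁₁ = f₂₂ = 1.2/EI and f₁₂ = f₂₁ = 0.6/EI.
Compatibility — zero rotation at each built-in end:
  1.2 M_X + 0.6 M_Y = 58.83
  0.6 M_X + 1.2 M_Y = 84.64
Solving the pair gives M_X = 18.34 kN·m and M_Y = 61.37 kN·m (hogging).

M_X = 18.34 kN·m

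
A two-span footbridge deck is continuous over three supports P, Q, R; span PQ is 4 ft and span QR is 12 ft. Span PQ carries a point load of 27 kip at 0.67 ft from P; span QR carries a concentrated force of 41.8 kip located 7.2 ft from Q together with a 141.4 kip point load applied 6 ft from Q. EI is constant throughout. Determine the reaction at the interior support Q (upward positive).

Release continuity at Q by inserting a hinge; the redundant is the internal moment M_Q. The primary structure is two simply-supported spans PQ and QR.
End slopes at the hinge Q, treating each span as simply supported:
  span PQ: point load 27 at a = 0.67: Pab(L + a)/(6LEI) = 11.72/EI
  span QR: point load 41.8 at a = 7.2: Pab(L + b)/(6LEI) = 337.1/EI
  span QR: point load 141.4 at a = 6: Pab(L + b)/(6LEI) = 1273/EI
  relative rotation θ_0 = (11.72 + 1610)/EI = 1621/EI
A unit hogging moment at Q produces rotation L₁/(3EI) + L₂/(3EI) = 5.333/EI.
Slope continuity at Q: θ_0 = M_Q·5.333/EI, so M_Q = 1621/5.333 = 304 kip·ft (hogging).
Span PQ, ΣM about P with M_Q applied at Q: R_Q^{PQ}·4 = 18.09 + 304, so R_Q^{PQ} = 80.53 kip and R_P = 27 − 80.53 = -53.53 kip.
Span QR, ΣM about R: R_Q^{QR}·12 = 1049 + 304, so R_Q^{QR} = 112.8 kip and R_R = 183.2 − 112.8 = 70.45 kip.
R_Q = 80.53 + 112.8 = 193.3 kip.

R_Q = 193.3 kip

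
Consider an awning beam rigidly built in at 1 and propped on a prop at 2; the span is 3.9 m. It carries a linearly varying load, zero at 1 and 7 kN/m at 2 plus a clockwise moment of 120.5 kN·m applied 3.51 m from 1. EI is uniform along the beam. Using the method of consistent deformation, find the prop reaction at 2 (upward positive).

R_2 = 53.39 kN

Remove the prop at 2; the released (primary) structure is a cantilever built in at 1.
Free-end deflection of the primary structure under the applied loading (downward +):
  triangular load, peak 7 at the free end: 11w₀L⁴/(120EI) = 148.4/EI
  clockwise couple 120.5 at a = 3.51: M₀a(2L − a)/(2EI) = 907.2/EI
  δ_0 = 1056/EI
Tip deflection under a unit load at 2: L³/(3EI) = 19.77/EI.
Compatibility at 2: δ_0 − R_2·δ_{22} = 0, so R_2 = 1056/19.77 = 53.39 kN.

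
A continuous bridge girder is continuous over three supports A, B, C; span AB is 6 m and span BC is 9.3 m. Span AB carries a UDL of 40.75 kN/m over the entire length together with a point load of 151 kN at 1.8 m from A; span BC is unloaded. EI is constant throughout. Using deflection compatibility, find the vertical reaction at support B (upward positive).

R_B = 200.6 kN

Release continuity at B by inserting a hinge; the redundant is the internal moment M_B. The primary structure is two simply-supported spans AB and BC.
Rotations at B on the released spans (each span's end-slope, ×1/EI):
  span AB: UDL 40.75: wL³/(24EI) = 366.8/EI
  span AB: point load 151 at a = 1.8: Pab(L + a)/(6LEI) = 247.3/EI
  relative rotation θ_0 = (614.1 + 0)/EI = 614.1/EI
A unit hogging moment at B produces rotation L₁/(3EI) + L₂/(3EI) = 5.1/EI.
Slope continuity at B: θ_0 = M_B·5.1/EI, so M_B = 614.1/5.1 = 120.4 kN·m (hogging).
Span AB, ΣM about A with M_B applied at B: R_B^{AB}·6 = 1005 + 120.4, so R_B^{AB} = 187.6 kN and R_A = 395.5 − 187.6 = 207.9 kN.
Span BC, ΣM about C: R_B^{BC}·9.3 = 0 + 120.4, so R_B^{BC} = 12.95 kN and R_C = 0 − 12.95 = -12.95 kN.
R_B = 187.6 + 12.95 = 200.6 kN.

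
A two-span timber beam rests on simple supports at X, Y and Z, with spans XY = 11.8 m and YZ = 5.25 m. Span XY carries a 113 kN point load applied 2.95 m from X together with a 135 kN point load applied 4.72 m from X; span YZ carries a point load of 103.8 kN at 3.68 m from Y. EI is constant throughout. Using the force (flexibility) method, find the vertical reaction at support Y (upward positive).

Release continuity at Y by inserting a hinge; the redundant is the internal moment M_Y. The primary structure is two simply-supported spans XY and YZ.
Discontinuity in slope at Y on the released structure — sum the simple-span end rotations:
  span XY: point load 113 at a = 2.95: Pab(L + a)/(6LEI) = 614.6/EI
  span XY: point load 135 at a = 4.72: Pab(L + a)/(6LEI) = 1053/EI
  span YZ: point load 103.8 at a = 3.68: Pab(L + b)/(6LEI) = 129.8/EI
  relative rotation θ_0 = (1667 + 129.8)/EI = 1797/EI
A unit hogging moment at Y produces rotation L₁/(3EI) + L₂/(3EI) = 5.683/EI.
Compatibility: M_Y·(L₁+L₂)/(3EI) = θ_0, giving M_Y = 316.2 kN·m (hogging).
Span XY, ΣM about X with M_Y applied at Y: R_Y^{XY}·11.8 = 970.5 + 316.2, so R_Y^{XY} = 109 kN and R_X = 248 − 109 = 139 kN.
Span YZ, ΣM about Z: R_Y^{YZ}·5.25 = 163 + 316.2, so R_Y^{YZ} = 91.27 kN and R_Z = 103.8 − 91.27 = 12.53 kN.
R_Y = 109 + 91.27 = 200.3 kN.

R_Y = 200.3 kN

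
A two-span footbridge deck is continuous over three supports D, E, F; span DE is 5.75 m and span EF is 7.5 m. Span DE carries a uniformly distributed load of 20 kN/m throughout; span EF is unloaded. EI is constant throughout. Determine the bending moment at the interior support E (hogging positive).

Take M_E as the redundant. Released structure: two simple spans DE and EF with a hinge at E.
End slopes at the hinge E, treating each span as simply supported:
  span DE: UDL 20: wL³/(24EI) = 158.4/EI
  relative rotation θ_0 = (158.4 + 0)/EI = 158.4/EI
A unit hogging moment at E produces rotation L₁/(3EI) + L₂/(3EI) = 4.417/EI.
Compatibility: M_E·(L₁+L₂)/(3EI) = θ_0, giving M_E = 35.87 kN·m (hogging).

M_E = 35.87 kN·m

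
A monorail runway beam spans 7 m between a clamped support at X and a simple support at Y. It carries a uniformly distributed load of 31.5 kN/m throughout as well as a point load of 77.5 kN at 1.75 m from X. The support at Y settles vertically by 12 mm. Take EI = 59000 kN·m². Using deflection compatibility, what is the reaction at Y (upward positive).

Remove the prop at Y; the released (primary) structure is a cantilever built in at X.
Deflection at Y on the released cantilever, summing each load's contribution:
  UDL 31.5: wL⁴/(8EI) = 9454/EI
  point load 77.5 at a = 1.75: Pa²(3L − a)/(6EI) = 761.5/EI
  δ_0 = 10215/EI
Flexibility coefficient — unit upward force at Y: δ_{YY} = L³/(3EI) = 114.3/EI.
With EI = 59000 kN·m²: δ_0 = 0.17314 m and δ_{YY} = 0.001938 m/kN.
Compatibility — the beam at Y must follow the support down by 0.012 m: δ_0 − R_Y·δ_{YY} = 0.012, so R_Y = (0.17314 − 0.012)/0.001938 = 83.16 kN.

R_Y = 83.16 kN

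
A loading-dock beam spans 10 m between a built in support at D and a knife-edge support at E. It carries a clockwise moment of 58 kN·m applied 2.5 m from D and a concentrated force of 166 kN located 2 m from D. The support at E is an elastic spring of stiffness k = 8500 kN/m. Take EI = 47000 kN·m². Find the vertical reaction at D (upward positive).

R_D = 153.1 kN

Take the reaction at E as the redundant and release it; the primary structure is a cantilever fixed at D.
Deflection at E on the released cantilever, summing each load's contribution:
  clockwise couple 58 at a = 2.5: M₀a(2L − a)/(2EI) = 1269/EI
  point load 166 at a = 2: Pa²(3L − a)/(6EI) = 3099/EI
  δ_0 = 4367/EI
Flexibility coefficient — unit upward force at E: δ_{EE} = L³/(3EI) = 333.3/EI.
With EI = 47000 kN·m²: δ_0 = 0.092924 m and δ_{EE} = 0.007092 m/kN.
Compatibility — the spring shortens by R_E/k under the reaction it provides: δ_0 − R_E·δ_{EE} = R_E/k. With 1/k = 0.000118 m/kN, R_E = δ_0 / (δ_{EE} + 1/k) = 0.092924 / (0.007092 + 0.000118) = 12.89 kN.
Vertical equilibrium: R_D = ΣP − R_E = 166 − 12.89 = 153.1 kN.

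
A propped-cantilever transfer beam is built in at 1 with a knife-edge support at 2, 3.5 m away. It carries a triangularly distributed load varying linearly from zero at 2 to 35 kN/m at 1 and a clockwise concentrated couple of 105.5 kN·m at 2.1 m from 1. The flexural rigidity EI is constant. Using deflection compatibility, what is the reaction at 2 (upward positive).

Take the reaction at 2 as the redundant and release it; the primary structure is a cantilever fixed at 1.
Free-end deflection of the primary structure under the applied loading (downward +):
  triangular load, peak 35 at the fixed end: w₀L⁴/(30EI) = 175.1/EI
  clockwise couple 105.5 at a = 2.1: M₀a(2L − a)/(2EI) = 542.8/EI
  δ_0 = 717.9/EI
Flexibility coefficient — unit upward force at 2: δ_{22} = L³/(3EI) = 14.29/EI.
Compatibility at 2: δ_0 − R_2·δ_{22} = 0, so R_2 = 717.9/14.29 = 50.23 kN.

R_2 = 50.23 kN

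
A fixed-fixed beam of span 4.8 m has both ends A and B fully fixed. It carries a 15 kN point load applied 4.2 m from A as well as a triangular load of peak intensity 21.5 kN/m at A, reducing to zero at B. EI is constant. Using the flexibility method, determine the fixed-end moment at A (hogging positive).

Release both end moments; the primary structure is a simply-supported span AB with redundants M_A and M_B.
On the primary (simply-supported) span, the end slopes from the loading are:
  at A: point load 15 at a = 4.2: Pab(L + b)/(6LEI) = 7.088/EI
  at B: point load 15 at a = 4.2: Pab(L + a)/(6LEI) = 11.81/EI
  at A: triangular load, peak 21.5: w₀L³/(45EI) = 52.84/EI
  at B: triangular load, peak 21.5: 7w₀L³/(360EI) = 46.23/EI
  θ_A0 = 59.93/EI,  θ_B0 = 58.05/EI
Flexibility coefficients: a unit moment at one end gives L/(3EI) there and L/(6EI) at the far end, so f₁₁ = f₂₂ = 1.6/EI and f₁₂ = f₂₁ = 0.8/EI.
Compatibility — zero rotation at each built-in end:
  1.6 M_A + 0.8 M_B = 59.93
  0.8 M_A + 1.6 M_B = 58.05
Solving the pair gives M_A = 25.75 kN·m and M_B = 23.4 kN·m (hogging).

M_A = 25.75 kN·m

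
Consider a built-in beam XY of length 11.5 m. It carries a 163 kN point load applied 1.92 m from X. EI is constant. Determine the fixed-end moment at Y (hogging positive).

Release both end moments; the primary structure is a simply-supported span XY with redundants M_X and M_Y.
End rotations of the released simple span under the applied load (×1/EI):
  at X: point load 163 at a = 1.92: Pab(L + b)/(6LEI) = 916/EI
  at Y: point load 163 at a = 1.92: Pab(L + a)/(6LEI) = 583.1/EI
  θ_X0 = 916/EI,  θ_Y0 = 583.1/EI
Flexibility coefficients: a unit moment at one end gives L/(3EI) there and L/(6EI) at the far end, so f₁₁ = f₂₂ = 3.833/EI and f₁₂ = f₂₁ = 1.917/EI.
Compatibility — zero rotation at each built-in end:
  3.833 M_X + 1.917 M_Y = 916
  1.917 M_X + 3.833 M_Y = 583.1
Solving the pair gives M_X = 217.2 kN·m and M_Y = 43.53 kN·m (hogging).

M_Y = 43.53 kN·m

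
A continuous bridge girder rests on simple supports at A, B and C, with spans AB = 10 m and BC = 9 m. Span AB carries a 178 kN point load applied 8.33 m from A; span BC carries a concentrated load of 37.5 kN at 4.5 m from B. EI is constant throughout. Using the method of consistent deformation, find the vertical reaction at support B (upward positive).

Insert a hinge at B; M_B is the redundant, and each span becomes simply supported.
Discontinuity in slope at B on the released structure — sum the simple-span end rotations:
  span AB: point load 178 at a = 8.33: Pab(L + a)/(6LEI) = 756.5/EI
  span BC: point load 37.5 at a = 4.5: Pab(L + b)/(6LEI) = 189.8/EI
  relative rotation θ_0 = (756.5 + 189.8)/EI = 946.3/EI
A unit hogging moment at B produces rotation L₁/(3EI) + L₂/(3EI) = 6.333/EI.
Compatibility: M_B·(L₁+L₂)/(3EI) = θ_0, giving M_B = 149.4 kN·m (hogging).
Span AB, ΣM about A with M_B applied at B: R_B^{AB}·10 = 1483 + 149.4, so R_B^{AB} = 163.2 kN and R_A = 178 − 163.2 = 14.78 kN.
Span BC, ΣM about C: R_B^{BC}·9 = 168.8 + 149.4, so R_B^{BC} = 35.35 kN and R_C = 37.5 − 35.35 = 2.148 kN.
R_B = 163.2 + 35.35 = 198.6 kN.

R_B = 198.6 kN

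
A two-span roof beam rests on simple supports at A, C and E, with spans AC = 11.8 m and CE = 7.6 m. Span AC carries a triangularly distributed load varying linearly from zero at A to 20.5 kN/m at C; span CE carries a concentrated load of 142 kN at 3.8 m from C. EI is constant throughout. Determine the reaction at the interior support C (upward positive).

Insert a hinge at C; M_C is the redundant, and each span becomes simply supported.
Discontinuity in slope at C on the released structure — sum the simple-span end rotations:
  span AC: triangular load, peak 20.5: w₀L³/(45EI) = 748.5/EI
  span CE: point load 142 at a = 3.8: Pab(L + b)/(6LEI) = 512.6/EI
  relative rotation θ_0 = (748.5 + 512.6)/EI = 1261/EI
A unit hogging moment at C produces rotation L₁/(3EI) + L₂/(3EI) = 6.467/EI.
Slope continuity at C: θ_0 = M_C·6.467/EI, so M_C = 1261/6.467 = 195 kN·m (hogging).
Span AC, ΣM about A with M_C applied at C: R_C^{AC}·11.8 = 951.5 + 195, so R_C^{AC} = 97.16 kN and R_A = 121 − 97.16 = 23.79 kN.
Span CE, ΣM about E: R_C^{CE}·7.6 = 539.6 + 195, so R_C^{CE} = 96.66 kN and R_E = 142 − 96.66 = 45.34 kN.
R_C = 97.16 + 96.66 = 193.8 kN.

R_C = 193.8 kN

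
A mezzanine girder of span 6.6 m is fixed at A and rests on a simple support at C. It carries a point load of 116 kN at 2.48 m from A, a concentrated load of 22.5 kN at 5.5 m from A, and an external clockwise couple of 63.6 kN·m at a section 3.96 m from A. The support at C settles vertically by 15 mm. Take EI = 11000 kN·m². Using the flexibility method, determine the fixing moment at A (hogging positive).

M_A = 152.7 kN·m

Remove the prop at C; the released (primary) structure is a cantilever built in at A.
Free-end deflection of the primary structure under the applied loading (downward +):
  point load 116 at a = 2.48: Pa²(3L − a)/(6EI) = 2059/EI
  point load 22.5 at a = 5.5: Pa²(3L − a)/(6EI) = 1622/EI
  clockwise couple 63.6 at a = 3.96: M₀a(2L − a)/(2EI) = 1164/EI
  δ_0 = 4845/EI
Tip deflection under a unit load at C: L³/(3EI) = 95.83/EI.
With EI = 11000 kN·m²: δ_0 = 0.44047 m and δ_{CC} = 0.008712 m/kN.
Compatibility — the beam at C must follow the support down by 0.015 m: δ_0 − R_C·δ_{CC} = 0.015, so R_C = (0.44047 − 0.015)/0.008712 = 48.84 kN.
Moment equilibrium about A: M_A = Σ(load moments about A) − R_C·L = 475 − 48.84×6.6 = 152.7 kN·m.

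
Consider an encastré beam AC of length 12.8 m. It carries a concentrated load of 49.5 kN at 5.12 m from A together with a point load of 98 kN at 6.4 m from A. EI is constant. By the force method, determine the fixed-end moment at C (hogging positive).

Release both end moments; the primary structure is a simply-supported span AC with redundants M_A and M_C.
Simple-span end rotations at A and C under the given loads:
  at A: point load 49.5 at a = 5.12: Pab(L + b)/(6LEI) = 519/EI
  at C: point load 49.5 at a = 5.12: Pab(L + a)/(6LEI) = 454.2/EI
  at A: point load 98 at a = 6.4: Pab(L + b)/(6LEI) = 1004/EI
  at C: point load 98 at a = 6.4: Pab(L + a)/(6LEI) = 1004/EI
  θ_A0 = 1523/EI,  θ_C0 = 1458/EI
Flexibility coefficients: a unit moment at one end gives L/(3EI) there and L/(6EI) at the far end, so f₁₁ = f₂₂ = 4.267/EI and f₁₂ = f₂₁ = 2.133/EI.
Compatibility — zero rotation at each built-in end:
  4.267 M_A + 2.133 M_C = 1523
  2.133 M_A + 4.267 M_C = 1458
Solving the pair gives M_A = 248 kN·m and M_C = 217.6 kN·m (hogging).

M_C = 217.6 kN·m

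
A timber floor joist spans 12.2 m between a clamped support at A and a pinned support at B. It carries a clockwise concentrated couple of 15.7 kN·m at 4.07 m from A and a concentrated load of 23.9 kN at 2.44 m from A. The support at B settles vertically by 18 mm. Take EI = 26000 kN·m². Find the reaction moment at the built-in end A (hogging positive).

Remove the prop at B; the released (primary) structure is a cantilever built in at A.
Deflection at B on the released cantilever, summing each load's contribution:
  clockwise couple 15.7 at a = 4.07: M₀a(2L − a)/(2EI) = 649.5/EI
  point load 23.9 at a = 2.44: Pa²(3L − a)/(6EI) = 810.1/EI
  δ_0 = 1460/EI
Flexibility coefficient — unit upward force at B: δ_{BB} = L³/(3EI) = 605.3/EI.
With EI = 26000 kN·m²: δ_0 = 0.05614 m and δ_{BB} = 0.02328 m/kN.
Compatibility — the beam at B must follow the support down by 0.018 m: δ_0 − R_B·δ_{BB} = 0.018, so R_B = (0.05614 − 0.018)/0.02328 = 1.638 kN.
Moment equilibrium about A: M_A = Σ(load moments about A) − R_B·L = 74.02 − 1.638×12.2 = 54.03 kN·m.

M_A = 54.03 kN·m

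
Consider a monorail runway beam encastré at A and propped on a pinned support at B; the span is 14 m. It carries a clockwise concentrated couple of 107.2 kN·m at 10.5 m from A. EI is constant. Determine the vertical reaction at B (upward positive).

R_B = 10.77 kN

Take the reaction at B as the redundant and release it; the primary structure is a cantilever fixed at A.
Deflection at B on the released cantilever, summing each load's contribution:
  clockwise couple 107.2 at a = 10.5: M₀a(2L − a)/(2EI) = 9849/EI
Tip deflection under a unit load at B: L³/(3EI) = 914.7/EI.
The prop prevents deflection at B: R_B = δ_0/δ_{BB} = 9849/914.7 = 10.77 kN.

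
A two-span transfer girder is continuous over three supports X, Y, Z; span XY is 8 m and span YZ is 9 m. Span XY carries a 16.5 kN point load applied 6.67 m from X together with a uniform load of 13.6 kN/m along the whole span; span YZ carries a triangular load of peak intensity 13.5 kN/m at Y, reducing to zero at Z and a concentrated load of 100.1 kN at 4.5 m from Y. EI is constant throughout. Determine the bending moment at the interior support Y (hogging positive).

M_Y = 187.1 kN·m

Take M_Y as the redundant. Released structure: two simple spans XY and YZ with a hinge at Y.
Rotations at Y on the released spans (each span's end-slope, ×1/EI):
  span XY: point load 16.5 at a = 6.67: Pab(L + a)/(6LEI) = 44.74/EI
  span XY: UDL 13.6: wL³/(24EI) = 290.1/EI
  span YZ: triangular load, peak 13.5: w₀L³/(45EI) = 218.7/EI
  span YZ: point load 100.1 at a = 4.5: Pab(L + b)/(6LEI) = 506.8/EI
  relative rotation θ_0 = (334.9 + 725.5)/EI = 1060/EI
A unit hogging moment at Y produces rotation L₁/(3EI) + L₂/(3EI) = 5.667/EI.
Slope continuity at Y: θ_0 = M_Y·5.667/EI, so M_Y = 1060/5.667 = 187.1 kN·m (hogging).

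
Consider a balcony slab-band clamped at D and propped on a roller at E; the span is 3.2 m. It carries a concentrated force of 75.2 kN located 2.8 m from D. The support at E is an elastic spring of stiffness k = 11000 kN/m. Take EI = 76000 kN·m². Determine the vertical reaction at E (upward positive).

R_E = 37.47 kN

Take the reaction at E as the redundant and release it; the primary structure is a cantilever fixed at D.
Deflection at E on the released cantilever, summing each load's contribution:
  point load 75.2 at a = 2.8: Pa²(3L − a)/(6EI) = 668.2/EI
Flexibility coefficient — unit upward force at E: δ_{EE} = L³/(3EI) = 10.92/EI.
With EI = 76000 kN·m²: δ_0 = 0.008792 m and δ_{EE} = 0.000144 m/kN.
Compatibility — the spring shortens by R_E/k under the reaction it provides: δ_0 − R_E·δ_{EE} = R_E/k. With 1/k = 0.000091 m/kN, R_E = δ_0 / (δ_{EE} + 1/k) = 0.008792 / (0.000144 + 0.000091) = 37.47 kN.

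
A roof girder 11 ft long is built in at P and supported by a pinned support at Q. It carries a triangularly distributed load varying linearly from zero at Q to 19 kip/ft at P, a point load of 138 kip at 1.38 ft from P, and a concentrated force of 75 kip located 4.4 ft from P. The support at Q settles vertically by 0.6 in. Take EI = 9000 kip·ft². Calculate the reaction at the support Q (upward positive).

Take the reaction at Q as the redundant and release it; the primary structure is a cantilever fixed at P.
Downward deflection at the released point Q due to the loads:
  triangular load, peak 19 at the fixed end: w₀L⁴/(30EI) = 9273/EI
  point load 138 at a = 1.38: Pa²(3L − a)/(6EI) = 1385/EI
  point load 75 at a = 4.4: Pa²(3L − a)/(6EI) = 6921/EI
  δ_0 = 17579/EI
Flexibility coefficient — unit upward force at Q: δ_{QQ} = L³/(3EI) = 443.7/EI.
With EI = 9000 kip·ft²: δ_0 = 1.9532 ft and δ_{QQ} = 0.049296 ft/kip.
Compatibility — the beam at Q must follow the support down by 0.05 ft: δ_0 − R_Q·δ_{QQ} = 0.05, so R_Q = (1.9532 − 0.05)/0.049296 = 38.61 kip.

R_Q = 38.61 kip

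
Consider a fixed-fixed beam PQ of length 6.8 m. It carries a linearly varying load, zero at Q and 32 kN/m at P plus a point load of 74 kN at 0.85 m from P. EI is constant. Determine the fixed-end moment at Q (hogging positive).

M_Q = 56.2 kN·m

Take the two fixed-end moments M_P, M_Q as redundants; the released structure is the simple span PQ.
On the primary (simply-supported) span, the end slopes from the loading are:
  at P: triangular load, peak 32: w₀L³/(45EI) = 223.6/EI
  at Q: triangular load, peak 32: 7w₀L³/(360EI) = 195.6/EI
  at P: point load 74 at a = 0.85: Pab(L + b)/(6LEI) = 117/EI
  at Q: point load 74 at a = 0.85: Pab(L + a)/(6LEI) = 70.17/EI
  θ_P0 = 340.6/EI,  θ_Q0 = 265.8/EI
Flexibility coefficients: a unit moment at one end gives L/(3EI) there and L/(6EI) at the far end, so f₁₁ = f₂₂ = 2.267/EI and f₁₂ = f₂₁ = 1.133/EI.
Compatibility — zero rotation at each built-in end:
  2.267 M_P + 1.133 M_Q = 340.6
  1.133 M_P + 2.267 M_Q = 265.8
Solving the pair gives M_P = 122.1 kN·m and M_Q = 56.2 kN·m (hogging).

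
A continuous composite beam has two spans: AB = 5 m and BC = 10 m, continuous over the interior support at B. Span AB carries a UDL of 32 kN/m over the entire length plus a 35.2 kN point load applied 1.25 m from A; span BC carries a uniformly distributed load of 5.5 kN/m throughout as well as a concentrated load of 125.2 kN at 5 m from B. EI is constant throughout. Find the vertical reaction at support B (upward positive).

R_B = 251.7 kN

Insert a hinge at B; M_B is the redundant, and each span becomes simply supported.
Discontinuity in slope at B on the released structure — sum the simple-span end rotations:
  span AB: UDL 32: wL³/(24EI) = 166.7/EI
  span AB: point load 35.2 at a = 1.25: Pab(L + a)/(6LEI) = 34.38/EI
  span BC: UDL 5.5: wL³/(24EI) = 229.2/EI
  span BC: point load 125.2 at a = 5: Pab(L + b)/(6LEI) = 782.5/EI
  relative rotation θ_0 = (201 + 1012)/EI = 1213/EI
A unit hogging moment at B produces rotation L₁/(3EI) + L₂/(3EI) = 5/EI.
Compatibility: M_B·(L₁+L₂)/(3EI) = θ_0, giving M_B = 242.5 kN·m (hogging).
Span AB, ΣM about A with M_B applied at B: R_B^{AB}·5 = 444 + 242.5, so R_B^{AB} = 137.3 kN and R_A = 195.2 − 137.3 = 57.89 kN.
Span BC, ΣM about C: R_B^{BC}·10 = 901 + 242.5, so R_B^{BC} = 114.4 kN and R_C = 180.2 − 114.4 = 65.85 kN.
R_B = 137.3 + 114.4 = 251.7 kN.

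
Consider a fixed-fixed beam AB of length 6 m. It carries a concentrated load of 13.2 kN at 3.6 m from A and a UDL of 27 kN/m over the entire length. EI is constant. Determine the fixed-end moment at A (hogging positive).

M_A = 88.6 kN·m

Release both end moments; the primary structure is a simply-supported span AB with redundants M_A and M_B.
End rotations of the released simple span under the applied load (×1/EI):
  at A: point load 13.2 at a = 3.6: Pab(L + b)/(6LEI) = 26.61/EI
  at B: point load 13.2 at a = 3.6: Pab(L + a)/(6LEI) = 30.41/EI
  at A: UDL 27: wL³/(24EI) = 243/EI
  at B: UDL 27: wL³/(24EI) = 243/EI
  θ_A0 = 269.6/EI,  θ_B0 = 273.4/EI
Flexibility coefficients: a unit moment at one end gives L/(3EI) there and L/(6EI) at the far end, so f₁₁ = f₂₂ = 2/EI and f₁₂ = f₂₁ = 1/EI.
Compatibility — zero rotation at each built-in end:
  2 M_A + 1 M_B = 269.6
  1 M_A + 2 M_B = 273.4
Solving the pair gives M_A = 88.6 kN·m and M_B = 92.4 kN·m (hogging).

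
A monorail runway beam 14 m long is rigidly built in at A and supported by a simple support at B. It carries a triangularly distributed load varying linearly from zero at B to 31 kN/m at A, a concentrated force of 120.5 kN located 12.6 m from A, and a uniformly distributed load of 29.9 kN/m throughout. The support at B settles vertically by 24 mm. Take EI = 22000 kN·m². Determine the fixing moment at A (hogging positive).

M_A = 1229 kN·m

Take the reaction at B as the redundant and release it; the primary structure is a cantilever fixed at A.
Deflection at B on the released cantilever, summing each load's contribution:
  triangular load, peak 31 at the fixed end: w₀L⁴/(30EI) = 39697/EI
  point load 120.5 at a = 12.6: Pa²(3L − a)/(6EI) = 93740/EI
  UDL 29.9: wL⁴/(8EI) = 143580/EI
  δ_0 = 277016/EI
Flexibility coefficient — unit upward force at B: δ_{BB} = L³/(3EI) = 914.7/EI.
With EI = 22000 kN·m²: δ_0 = 12.592 m and δ_{BB} = 0.041576 m/kN.
Compatibility — the beam at B must follow the support down by 0.024 m: δ_0 − R_B·δ_{BB} = 0.024, so R_B = (12.592 − 0.024)/0.041576 = 302.3 kN.
Moment equilibrium about A: M_A = Σ(load moments about A) − R_B·L = 5461 − 302.3×14 = 1229 kN·m.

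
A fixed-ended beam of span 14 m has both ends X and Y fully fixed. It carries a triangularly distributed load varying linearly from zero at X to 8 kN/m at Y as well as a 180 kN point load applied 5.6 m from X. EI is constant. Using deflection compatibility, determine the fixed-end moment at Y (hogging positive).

M_Y = 320.3 kN·m

Release both end moments; the primary structure is a simply-supported span XY with redundants M_X and M_Y.
On the primary (simply-supported) span, the end slopes from the loading are:
  at X: triangular load, peak 8: 7w₀L³/(360EI) = 426.8/EI
  at Y: triangular load, peak 8: w₀L³/(45EI) = 487.8/EI
  at X: point load 180 at a = 5.6: Pab(L + b)/(6LEI) = 2258/EI
  at Y: point load 180 at a = 5.6: Pab(L + a)/(6LEI) = 1976/EI
  θ_X0 = 2685/EI,  θ_Y0 = 2464/EI
Flexibility coefficients: a unit moment at one end gives L/(3EI) there and L/(6EI) at the far end, so f₁₁ = f₂₂ = 4.667/EI and f₁₂ = f₂₁ = 2.333/EI.
Compatibility — zero rotation at each built-in end:
  4.667 M_X + 2.333 M_Y = 2685
  2.333 M_X + 4.667 M_Y = 2464
Solving the pair gives M_X = 415.1 kN·m and M_Y = 320.3 kN·m (hogging).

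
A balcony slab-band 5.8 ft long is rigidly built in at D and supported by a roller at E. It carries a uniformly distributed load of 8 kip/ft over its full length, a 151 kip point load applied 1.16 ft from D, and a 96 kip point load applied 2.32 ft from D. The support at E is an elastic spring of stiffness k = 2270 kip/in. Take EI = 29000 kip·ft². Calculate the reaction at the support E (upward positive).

Choose R_E as the redundant. The primary structure is the cantilever fixed at D.
Deflection at E on the released cantilever, summing each load's contribution:
  UDL 8: wL⁴/(8EI) = 1132/EI
  point load 151 at a = 1.16: Pa²(3L − a)/(6EI) = 550/EI
  point load 96 at a = 2.32: Pa²(3L − a)/(6EI) = 1299/EI
  δ_0 = 2980/EI
Tip deflection under a unit load at E: L³/(3EI) = 65.04/EI.
With EI = 29000 kip·ft²: δ_0 = 0.10277 ft and δ_{EE} = 0.002243 ft/kip.
Compatibility — the spring shortens by R_E/k under the reaction it provides: δ_0 − R_E·δ_{EE} = R_E/k. With 1/k = 1/(2270×12) ft/kip = 0.000037 ft/kip, R_E = δ_0 / (δ_{EE} + 1/k) = 0.10277 / (0.002243 + 0.000037) = 45.09 kip.

R_E = 45.09 kip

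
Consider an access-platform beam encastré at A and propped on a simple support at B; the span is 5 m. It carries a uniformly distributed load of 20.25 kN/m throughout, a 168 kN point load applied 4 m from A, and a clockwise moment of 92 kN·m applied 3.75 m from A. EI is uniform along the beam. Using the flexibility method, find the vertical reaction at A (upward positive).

Remove the prop at B; the released (primary) structure is a cantilever built in at A.
Deflection at B on the released cantilever, summing each load's contribution:
  UDL 20.25: wL⁴/(8EI) = 1582/EI
  point load 168 at a = 4: Pa²(3L − a)/(6EI) = 4928/EI
  clockwise couple 92 at a = 3.75: M₀a(2L − a)/(2EI) = 1078/EI
  δ_0 = 7588/EI
Tip deflection under a unit load at B: L³/(3EI) = 41.67/EI.
Compatibility at B: δ_0 − R_B·δ_{BB} = 0, so R_B = 7588/41.67 = 182.1 kN.
Vertical equilibrium: R_A = ΣP − R_B = 269.2 − 182.1 = 87.13 kN.

R_A = 87.13 kN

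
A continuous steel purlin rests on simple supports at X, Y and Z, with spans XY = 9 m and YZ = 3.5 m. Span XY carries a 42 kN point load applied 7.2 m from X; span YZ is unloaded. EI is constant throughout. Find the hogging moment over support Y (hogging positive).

M_Y = 39.19 kN·m

Take M_Y as the redundant. Released structure: two simple spans XY and YZ with a hinge at Y.
Rotations at Y on the released spans (each span's end-slope, ×1/EI):
  span XY: point load 42 at a = 7.2: Pab(L + a)/(6LEI) = 163.3/EI
  relative rotation θ_0 = (163.3 + 0)/EI = 163.3/EI
A unit hogging moment at Y produces rotation L₁/(3EI) + L₂/(3EI) = 4.167/EI.
Compatibility: M_Y·(L₁+L₂)/(3EI) = θ_0, giving M_Y = 39.19 kN·m (hogging).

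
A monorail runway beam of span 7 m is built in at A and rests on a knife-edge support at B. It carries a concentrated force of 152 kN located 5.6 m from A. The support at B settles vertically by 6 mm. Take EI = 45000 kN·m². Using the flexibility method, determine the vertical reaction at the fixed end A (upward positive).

R_A = 47.35 kN

Take the reaction at B as the redundant and release it; the primary structure is a cantilever fixed at A.
Free-end deflection of the primary structure under the applied loading (downward +):
  point load 152 at a = 5.6: Pa²(3L − a)/(6EI) = 12235/EI
Flexibility coefficient — unit upward force at B: δ_{BB} = L³/(3EI) = 114.3/EI.
With EI = 45000 kN·m²: δ_0 = 0.27188 m and δ_{BB} = 0.002541 m/kN.
Compatibility — the beam at B must follow the support down by 0.006 m: δ_0 − R_B·δ_{BB} = 0.006, so R_B = (0.27188 − 0.006)/0.002541 = 104.6 kN.
Vertical equilibrium: R_A = ΣP − R_B = 152 − 104.6 = 47.35 kN.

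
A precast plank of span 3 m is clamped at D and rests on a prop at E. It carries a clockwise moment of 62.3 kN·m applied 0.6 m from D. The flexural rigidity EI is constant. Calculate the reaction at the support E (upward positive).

R_E = 11.21 kN

Choose R_E as the redundant. The primary structure is the cantilever fixed at D.
Primary-structure tip deflection at E by superposition:
  clockwise couple 62.3 at a = 0.6: M₀a(2L − a)/(2EI) = 100.9/EI
Tip deflection under a unit load at E: L³/(3EI) = 9/EI.
The prop prevents deflection at E: R_E = δ_0/δ_{EE} = 100.9/9 = 11.21 kN.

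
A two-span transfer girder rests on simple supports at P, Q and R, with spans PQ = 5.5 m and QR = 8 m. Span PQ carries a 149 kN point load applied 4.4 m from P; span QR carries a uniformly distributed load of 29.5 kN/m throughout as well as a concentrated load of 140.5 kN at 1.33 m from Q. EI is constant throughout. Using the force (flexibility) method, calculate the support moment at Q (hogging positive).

Insert a hinge at Q; M_Q is the redundant, and each span becomes simply supported.
Discontinuity in slope at Q on the released structure — sum the simple-span end rotations:
  span PQ: point load 149 at a = 4.4: Pab(L + a)/(6LEI) = 216.3/EI
  span QR: UDL 29.5: wL³/(24EI) = 629.3/EI
  span QR: point load 140.5 at a = 1.33: Pab(L + b)/(6LEI) = 380.9/EI
  relative rotation θ_0 = (216.3 + 1010)/EI = 1227/EI
A unit hogging moment at Q produces rotation L₁/(3EI) + L₂/(3EI) = 4.5/EI.
Slope continuity at Q: θ_0 = M_Q·4.5/EI, so M_Q = 1227/4.5 = 272.6 kN·m (hogging).

M_Q = 272.6 kN·m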